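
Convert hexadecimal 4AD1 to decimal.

Expand by place value (powers of 16):
Digit values: A = 10, D = 13
4AD1 = 4 × 16^3 + 10 × 16^2 + 13 × 16^1 + 1 × 16^0
= 4 × 4096 + 10 × 256 + 13 × 16 + 1 × 1
= 16384 + 2560 + 208 + 1
= 19153



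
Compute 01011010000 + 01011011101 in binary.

Add column by column from the right: bit + bit + carry-in; write the sum mod 2, carry 1 when the sum is 2 or 3.
carry:  10110100000
        01011010000
+       01011011101
-------------------
       010110101101
(the carry out of the leftmost column, 0, becomes the leading bit)
Decimal check:
  01011010000 = 512 + 128 + 64 + 16 = 720
  01011011101 = 512 + 128 + 64 + 16 + 8 + 4 + 1 = 733
  720 + 733 = 1453, and 010110101101 = 1024 + 256 + 128 + 32 + 8 + 4 + 1 = 1453 ✓



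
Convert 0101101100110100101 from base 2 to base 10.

Sum of powers of 2 for each 1-bit:
2^0 + 2^2 + 2^5 + 2^7 + 2^8 + 2^11 + 2^12 + 2^14 + 2^15 + 2^17
= 1 + 4 + 32 + 128 + 256 + 2048 + 4096 + 16384 + 32768 + 131072
= 186789



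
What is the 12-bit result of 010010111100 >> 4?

Original: 010010111100 (decimal 1212)
Shift right by 4 positions
Drop the 4 low bits; fill with zeros on the left
Result: 000001001011 (decimal 75)
Equivalent: 1212 >> 4 = 1212 ÷ 2^4 = 75



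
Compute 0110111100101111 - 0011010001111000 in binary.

Method 1 - Direct subtraction (column by column from the right: bit − bit − borrow-in; if negative, add 2 and borrow 1 from the next column):
borrow: 0110000111100000
        0110111100101111
-       0011010001111000
------------------------
        0011101010110111

Method 2 - Add two's complement:
Two's complement of 0011010001111000: invert → 1100101110000111, add 1 → 1100101110001000
  0110111100101111
+ 1100101110001000
------------------
 10011101010110111  (end carry out of the top bit = 1)
Discarding the end carry: 0011101010110111
Decimal check:
  0110111100101111 = 16384 + 8192 + 2048 + 1024 + 512 + 256 + 32 + 8 + 4 + 2 + 1 = 28463
  0011010001111000 = 8192 + 4096 + 1024 + 64 + 32 + 16 + 8 = 13432
  28463 - 13432 = 15031, and 0011101010110111 = 8192 + 4096 + 2048 + 512 + 128 + 32 + 16 + 4 + 2 + 1 = 15031 ✓



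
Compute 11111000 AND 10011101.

AND: 1 only when both bits are 1
  11111000
& 10011101
----------
  10011000
Decimal: 248 & 157 = 152



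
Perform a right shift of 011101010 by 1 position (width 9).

Original: 011101010 (decimal 234)
Shift right by 1 position
Drop the 1 low bit; fill with zero on the left
Result: 001110101 (decimal 117)
Equivalent: 234 >> 1 = 234 ÷ 2^1 = 117



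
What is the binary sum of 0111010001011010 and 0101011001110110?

Add column by column from the right: bit + bit + carry-in; write the sum mod 2, carry 1 when the sum is 2 or 3.
carry:  1110100011111100
        0111010001011010
+       0101011001110110
------------------------
       01100101011010000
(the carry out of the leftmost column, 0, becomes the leading bit)
Decimal check:
  0111010001011010 = 16384 + 8192 + 4096 + 1024 + 64 + 16 + 8 + 2 = 29786
  0101011001110110 = 16384 + 4096 + 1024 + 512 + 64 + 32 + 16 + 4 + 2 = 22134
  29786 + 22134 = 51920, and 01100101011010000 = 32768 + 16384 + 2048 + 512 + 128 + 64 + 16 = 51920 ✓



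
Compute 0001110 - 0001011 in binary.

Method 1 - Direct subtraction (column by column from the right: bit − bit − borrow-in; if negative, add 2 and borrow 1 from the next column):
borrow: 0000110
        0001110
-       0001011
---------------
        0000011

Method 2 - Add two's complement:
Two's complement of 0001011: invert → 1110100, add 1 → 1110101
  0001110
+ 1110101
---------
 10000011  (end carry out of the top bit = 1)
Discarding the end carry: 0000011
Decimal check:
  0001110 = 8 + 4 + 2 = 14
  0001011 = 8 + 2 + 1 = 11
  14 - 11 = 3, and 0000011 = 2 + 1 = 3 ✓



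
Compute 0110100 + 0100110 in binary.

Add column by column from the right: bit + bit + carry-in; write the sum mod 2, carry 1 when the sum is 2 or 3.
carry:  1001000
        0110100
+       0100110
---------------
       01011010
(the carry out of the leftmost column, 0, becomes the leading bit)
Decimal check:
  0110100 = 32 + 16 + 4 = 52
  0100110 = 32 + 4 + 2 = 38
  52 + 38 = 90, and 01011010 = 64 + 16 + 8 + 2 = 90 ✓



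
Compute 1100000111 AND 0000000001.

AND: 1 only when both bits are 1
  1100000111
& 0000000001
------------
  0000000001
Decimal: 775 & 1 = 1



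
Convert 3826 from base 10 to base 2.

Using repeated division by 2:
3826 ÷ 2 = 1913 remainder 0
1913 ÷ 2 = 956 remainder 1
956 ÷ 2 = 478 remainder 0
478 ÷ 2 = 239 remainder 0
239 ÷ 2 = 119 remainder 1
119 ÷ 2 = 59 remainder 1
59 ÷ 2 = 29 remainder 1
29 ÷ 2 = 14 remainder 1
14 ÷ 2 = 7 remainder 0
7 ÷ 2 = 3 remainder 1
3 ÷ 2 = 1 remainder 1
1 ÷ 2 = 0 remainder 1
Reading remainders bottom to top: 111011110010



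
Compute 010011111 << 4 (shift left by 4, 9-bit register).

Original: 010011111 (decimal 159)
Shift left by 4 positions
Append 4 zeros on the right and drop the 4 high bits that overflow the 9-bit width
Result: 111110000 (decimal 496)
Equivalent: 159 << 4 = 159 × 2^4 = 2544, truncated to 9 bits = 496



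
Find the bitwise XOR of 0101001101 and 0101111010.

XOR: 1 when bits differ
  0101001101
^ 0101111010
------------
  0000110111
Decimal: 333 ^ 378 = 55



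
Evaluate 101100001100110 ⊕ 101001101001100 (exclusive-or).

XOR: 1 when bits differ
  101100001100110
^ 101001101001100
-----------------
  000101100101010
Decimal: 22630 ^ 21324 = 2858



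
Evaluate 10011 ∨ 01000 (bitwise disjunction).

OR: 1 when either bit is 1
  10011
| 01000
-------
  11011
Decimal: 19 | 8 = 27



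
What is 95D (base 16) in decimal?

Expand by place value (powers of 16):
Digit values: D = 13
95D = 9 × 16^2 + 5 × 16^1 + 13 × 16^0
= 9 × 256 + 5 × 16 + 13 × 1
= 2304 + 80 + 13
= 2397



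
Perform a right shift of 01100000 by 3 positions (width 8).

Original: 01100000 (decimal 96)
Shift right by 3 positions
Drop the 3 low bits; fill with zeros on the left
Result: 00001100 (decimal 12)
Equivalent: 96 >> 3 = 96 ÷ 2^3 = 12



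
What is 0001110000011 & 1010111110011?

AND: 1 only when both bits are 1
  0001110000011
& 1010111110011
---------------
  0000110000011
Decimal: 899 & 5619 = 387



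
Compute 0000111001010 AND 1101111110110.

AND: 1 only when both bits are 1
  0000111001010
& 1101111110110
---------------
  0000111000010
Decimal: 458 & 7158 = 450



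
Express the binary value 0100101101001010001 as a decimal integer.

Sum of powers of 2 for each 1-bit:
2^0 + 2^4 + 2^6 + 2^9 + 2^11 + 2^12 + 2^14 + 2^17
= 1 + 16 + 64 + 512 + 2048 + 4096 + 16384 + 131072
= 154193



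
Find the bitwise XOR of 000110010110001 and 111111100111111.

XOR: 1 when bits differ
  000110010110001
^ 111111100111111
-----------------
  111001110001110
Decimal: 3249 ^ 32575 = 29582



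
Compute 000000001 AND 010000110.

AND: 1 only when both bits are 1
  000000001
& 010000110
-----------
  000000000
Decimal: 1 & 134 = 0



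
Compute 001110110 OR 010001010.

OR: 1 when either bit is 1
  001110110
| 010001010
-----------
  011111110
Decimal: 118 | 138 = 254



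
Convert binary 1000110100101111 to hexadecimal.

Group into 4-bit nibbles from right:
  1000 = 8
  1101 = D
  0010 = 2
  1111 = F
Result: 8D2F



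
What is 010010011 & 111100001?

AND: 1 only when both bits are 1
  010010011
& 111100001
-----------
  010000001
Decimal: 147 & 481 = 129



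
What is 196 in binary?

Using repeated division by 2:
196 ÷ 2 = 98 remainder 0
98 ÷ 2 = 49 remainder 0
49 ÷ 2 = 24 remainder 1
24 ÷ 2 = 12 remainder 0
12 ÷ 2 = 6 remainder 0
6 ÷ 2 = 3 remainder 0
3 ÷ 2 = 1 remainder 1
1 ÷ 2 = 0 remainder 1
Reading remainders bottom to top: 11000100



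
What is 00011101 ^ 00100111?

XOR: 1 when bits differ
  00011101
^ 00100111
----------
  00111010
Decimal: 29 ^ 39 = 58



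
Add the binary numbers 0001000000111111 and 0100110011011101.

Add column by column from the right: bit + bit + carry-in; write the sum mod 2, carry 1 when the sum is 2 or 3.
carry:  0000000111111110
        0001000000111111
+       0100110011011101
------------------------
       00101110100011100
(the carry out of the leftmost column, 0, becomes the leading bit)
Decimal check:
  0001000000111111 = 4096 + 32 + 16 + 8 + 4 + 2 + 1 = 4159
  0100110011011101 = 16384 + 2048 + 1024 + 128 + 64 + 16 + 8 + 4 + 1 = 19677
  4159 + 19677 = 23836, and 00101110100011100 = 16384 + 4096 + 2048 + 1024 + 256 + 16 + 8 + 4 = 23836 ✓



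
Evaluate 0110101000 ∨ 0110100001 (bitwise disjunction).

OR: 1 when either bit is 1
  0110101000
| 0110100001
------------
  0110101001
Decimal: 424 | 417 = 425



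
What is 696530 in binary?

Using repeated division by 2:
696530 ÷ 2 = 348265 remainder 0
348265 ÷ 2 = 174132 remainder 1
174132 ÷ 2 = 87066 remainder 0
87066 ÷ 2 = 43533 remainder 0
43533 ÷ 2 = 21766 remainder 1
21766 ÷ 2 = 10883 remainder 0
10883 ÷ 2 = 5441 remainder 1
5441 ÷ 2 = 2720 remainder 1
2720 ÷ 2 = 1360 remainder 0
1360 ÷ 2 = 680 remainder 0
680 ÷ 2 = 340 remainder 0
340 ÷ 2 = 170 remainder 0
170 ÷ 2 = 85 remainder 0
85 ÷ 2 = 42 remainder 1
42 ÷ 2 = 21 remainder 0
21 ÷ 2 = 10 remainder 1
10 ÷ 2 = 5 remainder 0
5 ÷ 2 = 2 remainder 1
2 ÷ 2 = 1 remainder 0
1 ÷ 2 = 0 remainder 1
Reading remainders bottom to top: 10101010000011010010



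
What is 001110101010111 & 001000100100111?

AND: 1 only when both bits are 1
  001110101010111
& 001000100100111
-----------------
  001000100000111
Decimal: 7511 & 4391 = 4359



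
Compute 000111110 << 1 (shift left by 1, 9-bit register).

Original: 000111110 (decimal 62)
Shift left by 1 position
Append 1 zero on the right
Result: 001111100 (decimal 124)
Equivalent: 62 << 1 = 62 × 2^1 = 124



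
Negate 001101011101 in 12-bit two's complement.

Original: 001101011101
Step 1 - Invert all bits: 110010100010
Step 2 - Add 1: 110010100011
Verification: 001101011101 + 110010100011 = 1000000000000; discarding the end carry (carry out of the top bit) leaves the 12-bit value 000000000000, as required for x + (-x)



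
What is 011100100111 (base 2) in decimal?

Sum of powers of 2 for each 1-bit:
2^0 + 2^1 + 2^2 + 2^5 + 2^8 + 2^9 + 2^10
= 1 + 2 + 4 + 32 + 256 + 512 + 1024
= 1831



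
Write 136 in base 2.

Using repeated division by 2:
136 ÷ 2 = 68 remainder 0
68 ÷ 2 = 34 remainder 0
34 ÷ 2 = 17 remainder 0
17 ÷ 2 = 8 remainder 1
8 ÷ 2 = 4 remainder 0
4 ÷ 2 = 2 remainder 0
2 ÷ 2 = 1 remainder 0
1 ÷ 2 = 0 remainder 1
Reading remainders bottom to top: 10001000



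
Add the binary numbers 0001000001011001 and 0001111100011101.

Add column by column from the right: bit + bit + carry-in; write the sum mod 2, carry 1 when the sum is 2 or 3.
carry:  0010000000110010
        0001000001011001
+       0001111100011101
------------------------
       00010111101110110
(the carry out of the leftmost column, 0, becomes the leading bit)
Decimal check:
  0001000001011001 = 4096 + 64 + 16 + 8 + 1 = 4185
  0001111100011101 = 4096 + 2048 + 1024 + 512 + 256 + 16 + 8 + 4 + 1 = 7965
  4185 + 7965 = 12150, and 00010111101110110 = 8192 + 2048 + 1024 + 512 + 256 + 64 + 32 + 16 + 4 + 2 = 12150 ✓



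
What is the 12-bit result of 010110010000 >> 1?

Original: 010110010000 (decimal 1424)
Shift right by 1 position
Drop the 1 low bit; fill with zero on the left
Result: 001011001000 (decimal 712)
Equivalent: 1424 >> 1 = 1424 ÷ 2^1 = 712



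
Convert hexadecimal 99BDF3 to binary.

Convert each hex digit to 4 bits:
  9 = 1001
  9 = 1001
  B = 1011
  D = 1101
  F = 1111
  3 = 0011
Concatenate: 100110011011110111110011



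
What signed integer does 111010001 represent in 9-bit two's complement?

Binary: 111010001
Sign bit: 1 (negative)
Invert: 000101110
Add 1:  000101111
Magnitude: 000101111 = 32 + 8 + 4 + 2 + 1 = 47
Value: -47



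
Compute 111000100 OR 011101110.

OR: 1 when either bit is 1
  111000100
| 011101110
-----------
  111101110
Decimal: 452 | 238 = 494



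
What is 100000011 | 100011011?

OR: 1 when either bit is 1
  100000011
| 100011011
-----------
  100011011
Decimal: 259 | 283 = 283



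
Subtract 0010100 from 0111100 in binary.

Method 1 - Direct subtraction (column by column from the right: bit − bit − borrow-in; if negative, add 2 and borrow 1 from the next column):
borrow: 0000000
        0111100
-       0010100
---------------
        0101000

Method 2 - Add two's complement:
Two's complement of 0010100: invert → 1101011, add 1 → 1101100
  0111100
+ 1101100
---------
 10101000  (end carry out of the top bit = 1)
Discarding the end carry: 0101000
Decimal check:
  0111100 = 32 + 16 + 8 + 4 = 60
  0010100 = 16 + 4 = 20
  60 - 20 = 40, and 0101000 = 32 + 8 = 40 ✓



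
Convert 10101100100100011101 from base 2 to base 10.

Sum of powers of 2 for each 1-bit:
2^0 + 2^2 + 2^3 + 2^4 + 2^8 + 2^11 + 2^14 + 2^15 + 2^17 + 2^19
= 1 + 4 + 8 + 16 + 256 + 2048 + 16384 + 32768 + 131072 + 524288
= 706845



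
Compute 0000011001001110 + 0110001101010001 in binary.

Add column by column from the right: bit + bit + carry-in; write the sum mod 2, carry 1 when the sum is 2 or 3.
carry:  0000110010000000
        0000011001001110
+       0110001101010001
------------------------
       00110100110011111
(the carry out of the leftmost column, 0, becomes the leading bit)
Decimal check:
  0000011001001110 = 1024 + 512 + 64 + 8 + 4 + 2 = 1614
  0110001101010001 = 16384 + 8192 + 512 + 256 + 64 + 16 + 1 = 25425
  1614 + 25425 = 27039, and 00110100110011111 = 16384 + 8192 + 2048 + 256 + 128 + 16 + 8 + 4 + 2 + 1 = 27039 ✓



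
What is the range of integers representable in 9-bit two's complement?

For 9-bit two's complement:
Minimum: -2^8 = -256
Maximum: 2^8 - 1 = 255



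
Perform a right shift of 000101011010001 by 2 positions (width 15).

Original: 000101011010001 (decimal 2769)
Shift right by 2 positions
Drop the 2 low bits; fill with zeros on the left
Result: 000001010110100 (decimal 692)
Equivalent: 2769 >> 2 = 2769 ÷ 2^2 = 692



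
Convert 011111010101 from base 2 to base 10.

Sum of powers of 2 for each 1-bit:
2^0 + 2^2 + 2^4 + 2^6 + 2^7 + 2^8 + 2^9 + 2^10
= 1 + 4 + 16 + 64 + 128 + 256 + 512 + 1024
= 2005



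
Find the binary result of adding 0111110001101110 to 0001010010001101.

Add column by column from the right: bit + bit + carry-in; write the sum mod 2, carry 1 when the sum is 2 or 3.
carry:  1111100000011000
        0111110001101110
+       0001010010001101
------------------------
       01001000011111011
(the carry out of the leftmost column, 0, becomes the leading bit)
Decimal check:
  0111110001101110 = 16384 + 8192 + 4096 + 2048 + 1024 + 64 + 32 + 8 + 4 + 2 = 31854
  0001010010001101 = 4096 + 1024 + 128 + 8 + 4 + 1 = 5261
  31854 + 5261 = 37115, and 01001000011111011 = 32768 + 4096 + 128 + 64 + 32 + 16 + 8 + 2 + 1 = 37115 ✓



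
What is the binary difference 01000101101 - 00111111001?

Method 1 - Direct subtraction (column by column from the right: bit − bit − borrow-in; if negative, add 2 and borrow 1 from the next column):
borrow: 01111100000
        01000101101
-       00111111001
-------------------
        00000110100

Method 2 - Add two's complement:
Two's complement of 00111111001: invert → 11000000110, add 1 → 11000000111
  01000101101
+ 11000000111
-------------
 100000110100  (end carry out of the top bit = 1)
Discarding the end carry: 00000110100
Decimal check:
  01000101101 = 512 + 32 + 8 + 4 + 1 = 557
  00111111001 = 256 + 128 + 64 + 32 + 16 + 8 + 1 = 505
  557 - 505 = 52, and 00000110100 = 32 + 16 + 4 = 52 ✓



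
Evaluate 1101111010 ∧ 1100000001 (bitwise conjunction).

AND: 1 only when both bits are 1
  1101111010
& 1100000001
------------
  1100000000
Decimal: 890 & 769 = 768



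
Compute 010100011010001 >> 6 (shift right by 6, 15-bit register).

Original: 010100011010001 (decimal 10449)
Shift right by 6 positions
Drop the 6 low bits; fill with zeros on the left
Result: 000000010100011 (decimal 163)
Equivalent: 10449 >> 6 = 10449 ÷ 2^6 = 163



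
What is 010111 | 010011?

OR: 1 when either bit is 1
  010111
| 010011
--------
  010111
Decimal: 23 | 19 = 23



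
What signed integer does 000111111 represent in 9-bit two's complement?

Binary: 000111111
Sign bit: 0 (non-negative)
Read directly as an unsigned value:
000111111 = 32 + 16 + 8 + 4 + 2 + 1 = 63
Value: 63



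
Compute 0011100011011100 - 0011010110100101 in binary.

Method 1 - Direct subtraction (column by column from the right: bit − bit − borrow-in; if negative, add 2 and borrow 1 from the next column):
borrow: 0000111001001110
        0011100011011100
-       0011010110100101
------------------------
        0000001100110111

Method 2 - Add two's complement:
Two's complement of 0011010110100101: invert → 1100101001011010, add 1 → 1100101001011011
  0011100011011100
+ 1100101001011011
------------------
 10000001100110111  (end carry out of the top bit = 1)
Discarding the end carry: 0000001100110111
Decimal check:
  0011100011011100 = 8192 + 4096 + 2048 + 128 + 64 + 16 + 8 + 4 = 14556
  0011010110100101 = 8192 + 4096 + 1024 + 256 + 128 + 32 + 4 + 1 = 13733
  14556 - 13733 = 823, and 0000001100110111 = 512 + 256 + 32 + 16 + 4 + 2 + 1 = 823 ✓



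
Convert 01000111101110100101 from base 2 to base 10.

Sum of powers of 2 for each 1-bit:
2^0 + 2^2 + 2^5 + 2^7 + 2^8 + 2^9 + 2^11 + 2^12 + 2^13 + 2^14 + 2^18
= 1 + 4 + 32 + 128 + 256 + 512 + 2048 + 4096 + 8192 + 16384 + 262144
= 293797



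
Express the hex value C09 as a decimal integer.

Expand by place value (powers of 16):
Digit values: C = 12
C09 = 12 × 16^2 + 0 × 16^1 + 9 × 16^0
= 12 × 256 + 0 × 16 + 9 × 1
= 3072 + 0 + 9
= 3081



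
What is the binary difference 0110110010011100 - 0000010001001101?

Method 1 - Direct subtraction (column by column from the right: bit − bit − borrow-in; if negative, add 2 and borrow 1 from the next column):
borrow: 0000000010011110
        0110110010011100
-       0000010001001101
------------------------
        0110100001001111

Method 2 - Add two's complement:
Two's complement of 0000010001001101: invert → 1111101110110010, add 1 → 1111101110110011
  0110110010011100
+ 1111101110110011
------------------
 10110100001001111  (end carry out of the top bit = 1)
Discarding the end carry: 0110100001001111
Decimal check:
  0110110010011100 = 16384 + 8192 + 2048 + 1024 + 128 + 16 + 8 + 4 = 27804
  0000010001001101 = 1024 + 64 + 8 + 4 + 1 = 1101
  27804 - 1101 = 26703, and 0110100001001111 = 16384 + 8192 + 2048 + 64 + 8 + 4 + 2 + 1 = 26703 ✓



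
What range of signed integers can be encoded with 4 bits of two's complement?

For 4-bit two's complement:
Minimum: -2^3 = -8
Maximum: 2^3 - 1 = 7



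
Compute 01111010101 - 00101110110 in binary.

Method 1 - Direct subtraction (column by column from the right: bit − bit − borrow-in; if negative, add 2 and borrow 1 from the next column):
borrow: 00011111100
        01111010101
-       00101110110
-------------------
        01001011111

Method 2 - Add two's complement:
Two's complement of 00101110110: invert → 11010001001, add 1 → 11010001010
  01111010101
+ 11010001010
-------------
 101001011111  (end carry out of the top bit = 1)
Discarding the end carry: 01001011111
Decimal check:
  01111010101 = 512 + 256 + 128 + 64 + 16 + 4 + 1 = 981
  00101110110 = 256 + 64 + 32 + 16 + 4 + 2 = 374
  981 - 374 = 607, and 01001011111 = 512 + 64 + 16 + 8 + 4 + 2 + 1 = 607 ✓



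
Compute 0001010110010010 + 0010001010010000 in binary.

Add column by column from the right: bit + bit + carry-in; write the sum mod 2, carry 1 when the sum is 2 or 3.
carry:  0000111100100000
        0001010110010010
+       0010001010010000
------------------------
       00011100000100010
(the carry out of the leftmost column, 0, becomes the leading bit)
Decimal check:
  0001010110010010 = 4096 + 1024 + 256 + 128 + 16 + 2 = 5522
  0010001010010000 = 8192 + 512 + 128 + 16 = 8848
  5522 + 8848 = 14370, and 00011100000100010 = 8192 + 4096 + 2048 + 32 + 2 = 14370 ✓



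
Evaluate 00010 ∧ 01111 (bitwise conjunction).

AND: 1 only when both bits are 1
  00010
& 01111
-------
  00010
Decimal: 2 & 15 = 2



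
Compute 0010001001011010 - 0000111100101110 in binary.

Method 1 - Direct subtraction (column by column from the right: bit − bit − borrow-in; if negative, add 2 and borrow 1 from the next column):
borrow: 0011111001011000
        0010001001011010
-       0000111100101110
------------------------
        0001001100101100

Method 2 - Add two's complement:
Two's complement of 0000111100101110: invert → 1111000011010001, add 1 → 1111000011010010
  0010001001011010
+ 1111000011010010
------------------
 10001001100101100  (end carry out of the top bit = 1)
Discarding the end carry: 0001001100101100
Decimal check:
  0010001001011010 = 8192 + 512 + 64 + 16 + 8 + 2 = 8794
  0000111100101110 = 2048 + 1024 + 512 + 256 + 32 + 8 + 4 + 2 = 3886
  8794 - 3886 = 4908, and 0001001100101100 = 4096 + 512 + 256 + 32 + 8 + 4 = 4908 ✓



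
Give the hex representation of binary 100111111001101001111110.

Group into 4-bit nibbles from right:
  1001 = 9
  1111 = F
  1001 = 9
  1010 = A
  0111 = 7
  1110 = E
Result: 9F9A7E



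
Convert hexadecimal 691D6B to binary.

Convert each hex digit to 4 bits:
  6 = 0110
  9 = 1001
  1 = 0001
  D = 1101
  6 = 0110
  B = 1011
Concatenate: 011010010001110101101011



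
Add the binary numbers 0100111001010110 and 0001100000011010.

Add column by column from the right: bit + bit + carry-in; write the sum mod 2, carry 1 when the sum is 2 or 3.
carry:  0011000000111100
        0100111001010110
+       0001100000011010
------------------------
       00110011001110000
(the carry out of the leftmost column, 0, becomes the leading bit)
Decimal check:
  0100111001010110 = 16384 + 2048 + 1024 + 512 + 64 + 16 + 4 + 2 = 20054
  0001100000011010 = 4096 + 2048 + 16 + 8 + 2 = 6170
  20054 + 6170 = 26224, and 00110011001110000 = 16384 + 8192 + 1024 + 512 + 64 + 32 + 16 = 26224 ✓



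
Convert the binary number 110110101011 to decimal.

Sum of powers of 2 for each 1-bit:
2^0 + 2^1 + 2^3 + 2^5 + 2^7 + 2^8 + 2^10 + 2^11
= 1 + 2 + 8 + 32 + 128 + 256 + 1024 + 2048
= 3499



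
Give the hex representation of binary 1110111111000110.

Group into 4-bit nibbles from right:
  1110 = E
  1111 = F
  1100 = C
  0110 = 6
Result: EFC6



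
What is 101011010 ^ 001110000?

XOR: 1 when bits differ
  101011010
^ 001110000
-----------
  100101010
Decimal: 346 ^ 112 = 298



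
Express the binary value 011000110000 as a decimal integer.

Sum of powers of 2 for each 1-bit:
2^4 + 2^5 + 2^9 + 2^10
= 16 + 32 + 512 + 1024
= 1584



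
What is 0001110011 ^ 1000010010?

XOR: 1 when bits differ
  0001110011
^ 1000010010
------------
  1001100001
Decimal: 115 ^ 530 = 609



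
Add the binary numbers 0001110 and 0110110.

Add column by column from the right: bit + bit + carry-in; write the sum mod 2, carry 1 when the sum is 2 or 3.
carry:  1111100
        0001110
+       0110110
---------------
       01000100
(the carry out of the leftmost column, 0, becomes the leading bit)
Decimal check:
  0001110 = 8 + 4 + 2 = 14
  0110110 = 32 + 16 + 4 + 2 = 54
  14 + 54 = 68, and 01000100 = 64 + 4 = 68 ✓



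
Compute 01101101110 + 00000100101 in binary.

Add column by column from the right: bit + bit + carry-in; write the sum mod 2, carry 1 when the sum is 2 or 3.
carry:  00011011000
        01101101110
+       00000100101
-------------------
       001110010011
(the carry out of the leftmost column, 0, becomes the leading bit)
Decimal check:
  01101101110 = 512 + 256 + 64 + 32 + 8 + 4 + 2 = 878
  00000100101 = 32 + 4 + 1 = 37
  878 + 37 = 915, and 001110010011 = 512 + 256 + 128 + 16 + 2 + 1 = 915 ✓



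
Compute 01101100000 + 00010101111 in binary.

Add column by column from the right: bit + bit + carry-in; write the sum mod 2, carry 1 when the sum is 2 or 3.
carry:  11111000000
        01101100000
+       00010101111
-------------------
       010000001111
(the carry out of the leftmost column, 0, becomes the leading bit)
Decimal check:
  01101100000 = 512 + 256 + 64 + 32 = 864
  00010101111 = 128 + 32 + 8 + 4 + 2 + 1 = 175
  864 + 175 = 1039, and 010000001111 = 1024 + 8 + 4 + 2 + 1 = 1039 ✓



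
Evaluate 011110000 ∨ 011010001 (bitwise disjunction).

OR: 1 when either bit is 1
  011110000
| 011010001
-----------
  011110001
Decimal: 240 | 209 = 241



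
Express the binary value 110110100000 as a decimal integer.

Sum of powers of 2 for each 1-bit:
2^5 + 2^7 + 2^8 + 2^10 + 2^11
= 32 + 128 + 256 + 1024 + 2048
= 3488



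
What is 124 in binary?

Using repeated division by 2:
124 ÷ 2 = 62 remainder 0
62 ÷ 2 = 31 remainder 0
31 ÷ 2 = 15 remainder 1
15 ÷ 2 = 7 remainder 1
7 ÷ 2 = 3 remainder 1
3 ÷ 2 = 1 remainder 1
1 ÷ 2 = 0 remainder 1
Reading remainders bottom to top: 1111100



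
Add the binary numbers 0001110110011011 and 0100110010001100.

Add column by column from the right: bit + bit + carry-in; write the sum mod 2, carry 1 when the sum is 2 or 3.
carry:  0011101100110000
        0001110110011011
+       0100110010001100
------------------------
       00110101000100111
(the carry out of the leftmost column, 0, becomes the leading bit)
Decimal check:
  0001110110011011 = 4096 + 2048 + 1024 + 256 + 128 + 16 + 8 + 2 + 1 = 7579
  0100110010001100 = 16384 + 2048 + 1024 + 128 + 8 + 4 = 19596
  7579 + 19596 = 27175, and 00110101000100111 = 16384 + 8192 + 2048 + 512 + 32 + 4 + 2 + 1 = 27175 ✓



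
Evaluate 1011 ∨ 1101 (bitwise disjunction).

OR: 1 when either bit is 1
  1011
| 1101
------
  1111
Decimal: 11 | 13 = 15



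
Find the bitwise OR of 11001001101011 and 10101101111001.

OR: 1 when either bit is 1
  11001001101011
| 10101101111001
----------------
  11101101111011
Decimal: 12907 | 11129 = 15227



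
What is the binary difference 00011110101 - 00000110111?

Method 1 - Direct subtraction (column by column from the right: bit − bit − borrow-in; if negative, add 2 and borrow 1 from the next column):
borrow: 00001111100
        00011110101
-       00000110111
-------------------
        00010111110

Method 2 - Add two's complement:
Two's complement of 00000110111: invert → 11111001000, add 1 → 11111001001
  00011110101
+ 11111001001
-------------
 100010111110  (end carry out of the top bit = 1)
Discarding the end carry: 00010111110
Decimal check:
  00011110101 = 128 + 64 + 32 + 16 + 4 + 1 = 245
  00000110111 = 32 + 16 + 4 + 2 + 1 = 55
  245 - 55 = 190, and 00010111110 = 128 + 32 + 16 + 8 + 4 + 2 = 190 ✓



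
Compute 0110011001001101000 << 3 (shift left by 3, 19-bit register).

Original: 0110011001001101000 (decimal 209512)
Shift left by 3 positions
Append 3 zeros on the right and drop the 3 high bits that overflow the 19-bit width
Result: 0011001001101000000 (decimal 103232)
Equivalent: 209512 << 3 = 209512 × 2^3 = 1676096, truncated to 19 bits = 103232



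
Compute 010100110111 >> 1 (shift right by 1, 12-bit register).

Original: 010100110111 (decimal 1335)
Shift right by 1 position
Drop the 1 low bit; fill with zero on the left
Result: 001010011011 (decimal 667)
Equivalent: 1335 >> 1 = 1335 ÷ 2^1 = 667



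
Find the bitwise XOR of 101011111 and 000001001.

XOR: 1 when bits differ
  101011111
^ 000001001
-----------
  101010110
Decimal: 351 ^ 9 = 342



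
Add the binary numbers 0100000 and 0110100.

Add column by column from the right: bit + bit + carry-in; write the sum mod 2, carry 1 when the sum is 2 or 3.
carry:  1000000
        0100000
+       0110100
---------------
       01010100
(the carry out of the leftmost column, 0, becomes the leading bit)
Decimal check:
  0100000 = 32
  0110100 = 32 + 16 + 4 = 52
  32 + 52 = 84, and 01010100 = 64 + 16 + 4 = 84 ✓



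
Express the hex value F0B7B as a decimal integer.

Expand by place value (powers of 16):
Digit values: F = 15, B = 11
F0B7B = 15 × 16^4 + 0 × 16^3 + 11 × 16^2 + 7 × 16^1 + 11 × 16^0
= 15 × 65536 + 0 × 4096 + 11 × 256 + 7 × 16 + 11 × 1
= 983040 + 0 + 2816 + 112 + 11
= 985979



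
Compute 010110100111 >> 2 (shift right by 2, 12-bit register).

Original: 010110100111 (decimal 1447)
Shift right by 2 positions
Drop the 2 low bits; fill with zeros on the left
Result: 000101101001 (decimal 361)
Equivalent: 1447 >> 2 = 1447 ÷ 2^2 = 361



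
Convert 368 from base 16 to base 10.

Expand by place value (powers of 16):
368 = 3 × 16^2 + 6 × 16^1 + 8 × 16^0
= 3 × 256 + 6 × 16 + 8 × 1
= 768 + 96 + 8
= 872



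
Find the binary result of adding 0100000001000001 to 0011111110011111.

Add column by column from the right: bit + bit + carry-in; write the sum mod 2, carry 1 when the sum is 2 or 3.
carry:  0000000000111110
        0100000001000001
+       0011111110011111
------------------------
       00111111111100000
(the carry out of the leftmost column, 0, becomes the leading bit)
Decimal check:
  0100000001000001 = 16384 + 64 + 1 = 16449
  0011111110011111 = 8192 + 4096 + 2048 + 1024 + 512 + 256 + 128 + 16 + 8 + 4 + 2 + 1 = 16287
  16449 + 16287 = 32736, and 00111111111100000 = 16384 + 8192 + 4096 + 2048 + 1024 + 512 + 256 + 128 + 64 + 32 = 32736 ✓



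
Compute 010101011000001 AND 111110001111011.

AND: 1 only when both bits are 1
  010101011000001
& 111110001111011
-----------------
  010100001000001
Decimal: 10945 & 31867 = 10305



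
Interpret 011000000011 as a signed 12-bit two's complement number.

Binary: 011000000011
Sign bit: 0 (non-negative)
Read directly as an unsigned value:
011000000011 = 1024 + 512 + 2 + 1 = 1539
Value: 1539



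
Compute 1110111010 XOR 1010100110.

XOR: 1 when bits differ
  1110111010
^ 1010100110
------------
  0100011100
Decimal: 954 ^ 678 = 284



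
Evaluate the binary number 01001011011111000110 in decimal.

Sum of powers of 2 for each 1-bit:
2^1 + 2^2 + 2^6 + 2^7 + 2^8 + 2^9 + 2^10 + 2^12 + 2^13 + 2^15 + 2^18
= 2 + 4 + 64 + 128 + 256 + 512 + 1024 + 4096 + 8192 + 32768 + 262144
= 309190



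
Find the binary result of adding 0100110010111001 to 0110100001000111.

Add column by column from the right: bit + bit + carry-in; write the sum mod 2, carry 1 when the sum is 2 or 3.
carry:  1001000111111110
        0100110010111001
+       0110100001000111
------------------------
       01011010100000000
(the carry out of the leftmost column, 0, becomes the leading bit)
Decimal check:
  0100110010111001 = 16384 + 2048 + 1024 + 128 + 32 + 16 + 8 + 1 = 19641
  0110100001000111 = 16384 + 8192 + 2048 + 64 + 4 + 2 + 1 = 26695
  19641 + 26695 = 46336, and 01011010100000000 = 32768 + 8192 + 4096 + 1024 + 256 = 46336 ✓



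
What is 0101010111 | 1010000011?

OR: 1 when either bit is 1
  0101010111
| 1010000011
------------
  1111010111
Decimal: 343 | 643 = 983



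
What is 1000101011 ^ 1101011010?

XOR: 1 when bits differ
  1000101011
^ 1101011010
------------
  0101110001
Decimal: 555 ^ 858 = 369



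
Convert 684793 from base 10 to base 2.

Using repeated division by 2:
684793 ÷ 2 = 342396 remainder 1
342396 ÷ 2 = 171198 remainder 0
171198 ÷ 2 = 85599 remainder 0
85599 ÷ 2 = 42799 remainder 1
42799 ÷ 2 = 21399 remainder 1
21399 ÷ 2 = 10699 remainder 1
10699 ÷ 2 = 5349 remainder 1
5349 ÷ 2 = 2674 remainder 1
2674 ÷ 2 = 1337 remainder 0
1337 ÷ 2 = 668 remainder 1
668 ÷ 2 = 334 remainder 0
334 ÷ 2 = 167 remainder 0
167 ÷ 2 = 83 remainder 1
83 ÷ 2 = 41 remainder 1
41 ÷ 2 = 20 remainder 1
20 ÷ 2 = 10 remainder 0
10 ÷ 2 = 5 remainder 0
5 ÷ 2 = 2 remainder 1
2 ÷ 2 = 1 remainder 0
1 ÷ 2 = 0 remainder 1
Reading remainders bottom to top: 10100111001011111001



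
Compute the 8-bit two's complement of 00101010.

Original: 00101010
Step 1 - Invert all bits: 11010101
Step 2 - Add 1: 11010110
Verification: 00101010 + 11010110 = 100000000; discarding the end carry (carry out of the top bit) leaves the 8-bit value 00000000, as required for x + (-x)



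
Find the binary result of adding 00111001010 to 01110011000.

Add column by column from the right: bit + bit + carry-in; write the sum mod 2, carry 1 when the sum is 2 or 3.
carry:  11100110000
        00111001010
+       01110011000
-------------------
       010101100010
(the carry out of the leftmost column, 0, becomes the leading bit)
Decimal check:
  00111001010 = 256 + 128 + 64 + 8 + 2 = 458
  01110011000 = 512 + 256 + 128 + 16 + 8 = 920
  458 + 920 = 1378, and 010101100010 = 1024 + 256 + 64 + 32 + 2 = 1378 ✓



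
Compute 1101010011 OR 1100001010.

OR: 1 when either bit is 1
  1101010011
| 1100001010
------------
  1101011011
Decimal: 851 | 778 = 859



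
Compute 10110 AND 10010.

AND: 1 only when both bits are 1
  10110
& 10010
-------
  10010
Decimal: 22 & 18 = 18



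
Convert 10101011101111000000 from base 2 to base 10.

Sum of powers of 2 for each 1-bit:
2^6 + 2^7 + 2^8 + 2^9 + 2^11 + 2^12 + 2^13 + 2^15 + 2^17 + 2^19
= 64 + 128 + 256 + 512 + 2048 + 4096 + 8192 + 32768 + 131072 + 524288
= 703424



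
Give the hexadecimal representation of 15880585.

Using repeated division by 16 (digits 10–15 are A–F):
15880585 ÷ 16 = 992536 remainder 9
992536 ÷ 16 = 62033 remainder 8
62033 ÷ 16 = 3877 remainder 1
3877 ÷ 16 = 242 remainder 5
242 ÷ 16 = 15 remainder 2
15 ÷ 16 = 0 remainder 15 (F)
Reading remainders bottom to top: F25189



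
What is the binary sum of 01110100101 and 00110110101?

Add column by column from the right: bit + bit + carry-in; write the sum mod 2, carry 1 when the sum is 2 or 3.
carry:  11101001010
        01110100101
+       00110110101
-------------------
       010101011010
(the carry out of the leftmost column, 0, becomes the leading bit)
Decimal check:
  01110100101 = 512 + 256 + 128 + 32 + 4 + 1 = 933
  00110110101 = 256 + 128 + 32 + 16 + 4 + 1 = 437
  933 + 437 = 1370, and 010101011010 = 1024 + 256 + 64 + 16 + 8 + 2 = 1370 ✓



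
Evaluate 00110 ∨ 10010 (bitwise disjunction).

OR: 1 when either bit is 1
  00110
| 10010
-------
  10110
Decimal: 6 | 18 = 22



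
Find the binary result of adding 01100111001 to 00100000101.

Add column by column from the right: bit + bit + carry-in; write the sum mod 2, carry 1 when the sum is 2 or 3.
carry:  11000000010
        01100111001
+       00100000101
-------------------
       010000111110
(the carry out of the leftmost column, 0, becomes the leading bit)
Decimal check:
  01100111001 = 512 + 256 + 32 + 16 + 8 + 1 = 825
  00100000101 = 256 + 4 + 1 = 261
  825 + 261 = 1086, and 010000111110 = 1024 + 32 + 16 + 8 + 4 + 2 = 1086 ✓



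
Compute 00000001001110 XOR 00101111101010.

XOR: 1 when bits differ
  00000001001110
^ 00101111101010
----------------
  00101110100100
Decimal: 78 ^ 3050 = 2980



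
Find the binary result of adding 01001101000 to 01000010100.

Add column by column from the right: bit + bit + carry-in; write the sum mod 2, carry 1 when the sum is 2 or 3.
carry:  10000000000
        01001101000
+       01000010100
-------------------
       010001111100
(the carry out of the leftmost column, 0, becomes the leading bit)
Decimal check:
  01001101000 = 512 + 64 + 32 + 8 = 616
  01000010100 = 512 + 16 + 4 = 532
  616 + 532 = 1148, and 010001111100 = 1024 + 64 + 32 + 16 + 8 + 4 = 1148 ✓



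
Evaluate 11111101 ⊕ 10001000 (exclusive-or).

XOR: 1 when bits differ
  11111101
^ 10001000
----------
  01110101
Decimal: 253 ^ 136 = 117



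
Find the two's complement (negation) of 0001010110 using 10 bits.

Original: 0001010110
Step 1 - Invert all bits: 1110101001
Step 2 - Add 1: 1110101010
Verification: 0001010110 + 1110101010 = 10000000000; discarding the end carry (carry out of the top bit) leaves the 10-bit value 0000000000, as required for x + (-x)



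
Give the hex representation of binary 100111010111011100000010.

Group into 4-bit nibbles from right:
  1001 = 9
  1101 = D
  0111 = 7
  0111 = 7
  0000 = 0
  0010 = 2
Result: 9D7702



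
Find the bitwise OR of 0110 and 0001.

OR: 1 when either bit is 1
  0110
| 0001
------
  0111
Decimal: 6 | 1 = 7



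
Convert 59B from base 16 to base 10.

Expand by place value (powers of 16):
Digit values: B = 11
59B = 5 × 16^2 + 9 × 16^1 + 11 × 16^0
= 5 × 256 + 9 × 16 + 11 × 1
= 1280 + 144 + 11
= 1435



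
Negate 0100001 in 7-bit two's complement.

Original: 0100001
Step 1 - Invert all bits: 1011110
Step 2 - Add 1: 1011111
Verification: 0100001 + 1011111 = 10000000; discarding the end carry (carry out of the top bit) leaves the 7-bit value 0000000, as required for x + (-x)



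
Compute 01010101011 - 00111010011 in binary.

Method 1 - Direct subtraction (column by column from the right: bit − bit − borrow-in; if negative, add 2 and borrow 1 from the next column):
borrow: 01110100000
        01010101011
-       00111010011
-------------------
        00011011000

Method 2 - Add two's complement:
Two's complement of 00111010011: invert → 11000101100, add 1 → 11000101101
  01010101011
+ 11000101101
-------------
 100011011000  (end carry out of the top bit = 1)
Discarding the end carry: 00011011000
Decimal check:
  01010101011 = 512 + 128 + 32 + 8 + 2 + 1 = 683
  00111010011 = 256 + 128 + 64 + 16 + 2 + 1 = 467
  683 - 467 = 216, and 00011011000 = 128 + 64 + 16 + 8 = 216 ✓



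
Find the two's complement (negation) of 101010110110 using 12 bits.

Original (sign bit 1, negative): 101010110110
Step 1 - Invert all bits: 010101001001
Step 2 - Add 1: 010101001010
Verification: 101010110110 + 010101001010 = 1000000000000; discarding the end carry (carry out of the top bit) leaves the 12-bit value 000000000000, as required for x + (-x)



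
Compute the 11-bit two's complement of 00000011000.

Original: 00000011000
Step 1 - Invert all bits: 11111100111
Step 2 - Add 1: 11111101000
Verification: 00000011000 + 11111101000 = 100000000000; discarding the end carry (carry out of the top bit) leaves the 11-bit value 00000000000, as required for x + (-x)



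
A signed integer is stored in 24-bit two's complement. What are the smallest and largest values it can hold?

For 24-bit two's complement:
Minimum: -2^23 = -8388608
Maximum: 2^23 - 1 = 8388607



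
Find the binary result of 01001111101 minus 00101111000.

Method 1 - Direct subtraction (column by column from the right: bit − bit − borrow-in; if negative, add 2 and borrow 1 from the next column):
borrow: 01000000000
        01001111101
-       00101111000
-------------------
        00100000101

Method 2 - Add two's complement:
Two's complement of 00101111000: invert → 11010000111, add 1 → 11010001000
  01001111101
+ 11010001000
-------------
 100100000101  (end carry out of the top bit = 1)
Discarding the end carry: 00100000101
Decimal check:
  01001111101 = 512 + 64 + 32 + 16 + 8 + 4 + 1 = 637
  00101111000 = 256 + 64 + 32 + 16 + 8 = 376
  637 - 376 = 261, and 00100000101 = 256 + 4 + 1 = 261 ✓



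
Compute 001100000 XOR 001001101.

XOR: 1 when bits differ
  001100000
^ 001001101
-----------
  000101101
Decimal: 96 ^ 77 = 45



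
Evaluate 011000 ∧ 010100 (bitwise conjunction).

AND: 1 only when both bits are 1
  011000
& 010100
--------
  010000
Decimal: 24 & 20 = 16



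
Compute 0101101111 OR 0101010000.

OR: 1 when either bit is 1
  0101101111
| 0101010000
------------
  0101111111
Decimal: 367 | 336 = 383



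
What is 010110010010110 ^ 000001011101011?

XOR: 1 when bits differ
  010110010010110
^ 000001011101011
-----------------
  010111001111101
Decimal: 11414 ^ 747 = 11901



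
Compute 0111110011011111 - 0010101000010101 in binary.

Method 1 - Direct subtraction (column by column from the right: bit − bit − borrow-in; if negative, add 2 and borrow 1 from the next column):
borrow: 0000010000000000
        0111110011011111
-       0010101000010101
------------------------
        0101001011001010

Method 2 - Add two's complement:
Two's complement of 0010101000010101: invert → 1101010111101010, add 1 → 1101010111101011
  0111110011011111
+ 1101010111101011
------------------
 10101001011001010  (end carry out of the top bit = 1)
Discarding the end carry: 0101001011001010
Decimal check:
  0111110011011111 = 16384 + 8192 + 4096 + 2048 + 1024 + 128 + 64 + 16 + 8 + 4 + 2 + 1 = 31967
  0010101000010101 = 8192 + 2048 + 512 + 16 + 4 + 1 = 10773
  31967 - 10773 = 21194, and 0101001011001010 = 16384 + 4096 + 512 + 128 + 64 + 8 + 2 = 21194 ✓

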